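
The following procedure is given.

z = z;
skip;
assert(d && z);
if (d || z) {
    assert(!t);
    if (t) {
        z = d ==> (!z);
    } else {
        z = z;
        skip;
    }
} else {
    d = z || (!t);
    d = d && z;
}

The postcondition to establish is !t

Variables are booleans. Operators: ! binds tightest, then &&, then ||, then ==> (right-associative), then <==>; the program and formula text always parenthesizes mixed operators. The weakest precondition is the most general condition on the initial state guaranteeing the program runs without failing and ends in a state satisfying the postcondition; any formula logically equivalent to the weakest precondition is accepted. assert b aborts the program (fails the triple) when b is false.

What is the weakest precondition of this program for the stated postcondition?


Working backward. After the program, !t must hold.
Then branch requires (!t) && (t ==> (!t)); else branch requires !t.
Before the if: ((d || z) ==> ((!t) && (t ==> (!t)))) && ((!(d || z)) ==> (!t))
Before assert d && z: d && z && ((d || z) ==> ((!t) && (t ==> (!t)))) && ((!(d || z)) ==> (!t))
Before skip: d && z && ((d || z) ==> ((!t) && (t ==> (!t)))) && ((!(d || z)) ==> (!t))
Before z := z: d && z && ((d || z) ==> ((!t) && (t ==> (!t)))) && ((!(d || z)) ==> (!t))
Answer: WP = d && z && ((d || z) ==> ((!t) && (t ==> (!t)))) && ((!(d || z)) ==> (!t))


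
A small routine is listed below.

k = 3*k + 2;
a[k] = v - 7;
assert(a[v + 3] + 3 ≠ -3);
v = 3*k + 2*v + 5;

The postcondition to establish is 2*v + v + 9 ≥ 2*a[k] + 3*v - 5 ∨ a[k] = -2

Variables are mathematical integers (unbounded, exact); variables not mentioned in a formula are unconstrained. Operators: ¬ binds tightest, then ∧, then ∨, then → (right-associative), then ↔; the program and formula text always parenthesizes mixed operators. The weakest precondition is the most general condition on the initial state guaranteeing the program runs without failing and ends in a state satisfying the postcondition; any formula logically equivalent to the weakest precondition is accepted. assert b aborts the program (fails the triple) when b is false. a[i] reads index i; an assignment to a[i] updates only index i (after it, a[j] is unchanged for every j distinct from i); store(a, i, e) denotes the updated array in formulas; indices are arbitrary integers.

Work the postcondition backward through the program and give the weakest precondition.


Working backward. After the program, the postcondition 2*v + v + 9 ≥ 2*a[k] + 3*v - 5 ∨ a[k] = -2 must hold; in canonical form it is 2*a[k] ≤ 14 ∨ a[k] = -2.
Before v := 3*k + 2*v + 5: 2*a[k] ≤ 14 ∨ a[k] = -2
Before assert a[v + 3] + 3 ≠ -3: a[v + 3] ≠ -6 ∧ (2*a[k] ≤ 14 ∨ a[k] = -2)
Before a[k] := v - 7: store(a, k, v - 7)[v + 3] ≠ -6 ∧ (2*store(a, k, v - 7)[k] ≤ 14 ∨ store(a, k, v - 7)[k] = -2)
Before k := 3*k + 2: store(a, 3*k + 2, v - 7)[v + 3] ≠ -6 ∧ (2*store(a, 3*k + 2, v - 7)[3*k + 2] ≤ 14 ∨ store(a, 3*k + 2, v - 7)[3*k + 2] = -2)
Answer: WP = store(a, 3*k + 2, v - 7)[v + 3] ≠ -6 ∧ (2*store(a, 3*k + 2, v - 7)[3*k + 2] ≤ 14 ∨ store(a, 3*k + 2, v - 7)[3*k + 2] = -2)


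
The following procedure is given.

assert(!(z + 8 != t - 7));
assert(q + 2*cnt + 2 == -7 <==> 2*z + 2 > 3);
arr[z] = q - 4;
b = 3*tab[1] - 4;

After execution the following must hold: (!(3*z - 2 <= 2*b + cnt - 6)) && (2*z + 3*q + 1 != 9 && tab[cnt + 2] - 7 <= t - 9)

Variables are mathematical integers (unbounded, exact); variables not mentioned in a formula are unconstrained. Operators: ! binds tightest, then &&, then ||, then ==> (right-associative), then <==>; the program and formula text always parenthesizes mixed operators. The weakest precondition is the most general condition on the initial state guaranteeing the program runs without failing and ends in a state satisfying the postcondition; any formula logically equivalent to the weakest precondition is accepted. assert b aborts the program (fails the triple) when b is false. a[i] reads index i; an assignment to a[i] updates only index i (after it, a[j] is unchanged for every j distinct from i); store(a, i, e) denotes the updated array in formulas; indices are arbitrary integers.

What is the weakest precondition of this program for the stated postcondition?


Working backward. After the program, the postcondition (!(3*z - 2 <= 2*b + cnt - 6)) && (2*z + 3*q + 1 != 9 && tab[cnt + 2] - 7 <= t - 9) must hold; in canonical form it is (!(3*z <= 2*b + cnt - 4)) && 3*q + 2*z != 8 && tab[cnt + 2] <= t - 2.
Before b := 3*tab[1] - 4: (!(3*z <= 6*tab[1] + cnt - 12)) && 3*q + 2*z != 8 && tab[cnt + 2] <= t - 2
Before arr[z] := q - 4: (!(3*z <= 6*tab[1] + cnt - 12)) && 3*q + 2*z != 8 && tab[cnt + 2] <= t - 2
Before assert q + 2*cnt + 2 == -7 <==> 2*z + 2 > 3: (2*cnt + q == -9 <==> 2*z > 1) && (!(3*z <= 6*tab[1] + cnt - 12)) && 3*q + 2*z != 8 && tab[cnt + 2] <= t - 2
Before assert !(z + 8 != t - 7): (!(z != t - 15)) && (2*cnt + q == -9 <==> 2*z > 1) && (!(3*z <= 6*tab[1] + cnt - 12)) && 3*q + 2*z != 8 && tab[cnt + 2] <= t - 2
Answer: WP = (!(z != t - 15)) && (2*cnt + q == -9 <==> 2*z > 1) && (!(3*z <= 6*tab[1] + cnt - 12)) && 3*q + 2*z != 8 && tab[cnt + 2] <= t - 2


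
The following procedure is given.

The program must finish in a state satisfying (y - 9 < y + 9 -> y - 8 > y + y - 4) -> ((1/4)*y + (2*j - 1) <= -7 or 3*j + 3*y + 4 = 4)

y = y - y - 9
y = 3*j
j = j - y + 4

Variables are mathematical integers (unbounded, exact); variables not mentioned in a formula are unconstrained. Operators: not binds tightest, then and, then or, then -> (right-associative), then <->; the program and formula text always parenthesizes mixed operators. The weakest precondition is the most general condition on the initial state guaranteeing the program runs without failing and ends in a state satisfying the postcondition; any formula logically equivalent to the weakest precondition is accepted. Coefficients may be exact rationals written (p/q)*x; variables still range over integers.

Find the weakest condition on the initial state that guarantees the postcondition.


Working backward. After the program, the postcondition (y - 9 < y + 9 -> y - 8 > y + y - 4) -> ((1/4)*y + (2*j - 1) <= -7 or 3*j + 3*y + 4 = 4) must hold; in canonical form it is y < -4 -> (2*j + (1/4)*y <= -6 or 3*j + 3*y = 0).
Before j := j - y + 4: y < -4 -> (2*j <= (7/4)*y - 14 or 3*j = -12)
Before y := 3*j: 3*j < -4 -> ((13/4)*j >= 14 or 3*j = -12)
Before y := y - y - 9: 3*j < -4 -> ((13/4)*j >= 14 or 3*j = -12)
Answer: WP = 3*j < -4 -> ((13/4)*j >= 14 or 3*j = -12)


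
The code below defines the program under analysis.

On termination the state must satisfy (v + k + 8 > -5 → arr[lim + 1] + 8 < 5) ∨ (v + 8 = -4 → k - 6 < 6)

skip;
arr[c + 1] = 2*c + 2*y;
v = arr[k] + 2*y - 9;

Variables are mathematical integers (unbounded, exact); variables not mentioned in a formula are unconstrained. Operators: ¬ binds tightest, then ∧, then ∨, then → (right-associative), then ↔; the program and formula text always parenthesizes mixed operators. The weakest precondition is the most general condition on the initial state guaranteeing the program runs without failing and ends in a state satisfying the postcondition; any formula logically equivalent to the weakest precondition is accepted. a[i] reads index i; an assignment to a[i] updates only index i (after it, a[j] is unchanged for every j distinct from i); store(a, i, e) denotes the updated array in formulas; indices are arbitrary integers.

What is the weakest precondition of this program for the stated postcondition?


Working backward. After the program, the postcondition (v + k + 8 > -5 → arr[lim + 1] + 8 < 5) ∨ (v + 8 = -4 → k - 6 < 6) must hold; in canonical form it is (k + v > -13 → arr[lim + 1] < -3) ∨ (v = -12 → k < 12).
Before v := arr[k] + 2*y - 9: (arr[k] + k + 2*y > -4 → arr[lim + 1] < -3) ∨ (arr[k] + 2*y = -3 → k < 12)
Before arr[c + 1] := 2*c + 2*y: (store(arr, c + 1, 2*c + 2*y)[k] + k + 2*y > -4 → store(arr, c + 1, 2*c + 2*y)[lim + 1] < -3) ∨ (store(arr, c + 1, 2*c + 2*y)[k] + 2*y = -3 → k < 12)
Before skip: (store(arr, c + 1, 2*c + 2*y)[k] + k + 2*y > -4 → store(arr, c + 1, 2*c + 2*y)[lim + 1] < -3) ∨ (store(arr, c + 1, 2*c + 2*y)[k] + 2*y = -3 → k < 12)
Answer: WP = (store(arr, c + 1, 2*c + 2*y)[k] + k + 2*y > -4 → store(arr, c + 1, 2*c + 2*y)[lim + 1] < -3) ∨ (store(arr, c + 1, 2*c + 2*y)[k] + 2*y = -3 → k < 12)


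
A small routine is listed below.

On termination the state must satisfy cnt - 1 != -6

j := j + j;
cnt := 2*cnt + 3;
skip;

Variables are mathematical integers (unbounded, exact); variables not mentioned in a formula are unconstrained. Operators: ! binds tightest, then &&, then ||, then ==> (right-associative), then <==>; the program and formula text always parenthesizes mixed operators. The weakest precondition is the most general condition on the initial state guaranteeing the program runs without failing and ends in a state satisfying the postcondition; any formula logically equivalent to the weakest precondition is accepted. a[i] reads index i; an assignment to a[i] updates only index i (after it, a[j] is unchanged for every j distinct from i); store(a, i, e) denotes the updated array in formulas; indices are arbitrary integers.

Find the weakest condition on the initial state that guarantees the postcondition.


Working backward. After the program, the postcondition cnt - 1 != -6 must hold; in canonical form it is cnt != -5.
Before skip: cnt != -5
Before cnt := 2*cnt + 3: 2*cnt != -8
Before j := j + j: 2*cnt != -8
Answer: WP = 2*cnt != -8


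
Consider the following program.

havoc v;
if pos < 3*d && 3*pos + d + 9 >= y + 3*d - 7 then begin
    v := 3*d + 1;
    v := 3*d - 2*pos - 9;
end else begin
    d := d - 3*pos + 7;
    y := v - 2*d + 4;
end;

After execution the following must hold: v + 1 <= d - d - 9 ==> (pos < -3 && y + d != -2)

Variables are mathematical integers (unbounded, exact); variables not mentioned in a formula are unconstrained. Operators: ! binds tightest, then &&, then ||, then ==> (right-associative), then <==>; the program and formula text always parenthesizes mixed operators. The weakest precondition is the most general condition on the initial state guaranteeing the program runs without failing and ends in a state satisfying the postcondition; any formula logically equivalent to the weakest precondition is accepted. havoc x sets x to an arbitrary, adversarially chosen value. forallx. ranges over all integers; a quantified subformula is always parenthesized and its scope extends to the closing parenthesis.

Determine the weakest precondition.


Working backward. After the program, the postcondition v + 1 <= d - d - 9 ==> (pos < -3 && y + d != -2) must hold; in canonical form it is v <= -10 ==> (pos < -3 && d + y != -2).
Then branch requires 3*d <= 2*pos - 1 ==> (pos < -3 && d + y != -2); else branch requires v <= -10 ==> (pos < -3 && 3*pos + v != d + 1).
Before the if: ((pos < 3*d && 3*pos >= 2*d + y - 16) ==> (3*d <= 2*pos - 1 ==> (pos < -3 && d + y != -2))) && ((!(pos < 3*d && 3*pos >= 2*d + y - 16)) ==> (v <= -10 ==> (pos < -3 && 3*pos + v != d + 1)))
Before havoc v: forall v_1. (((pos < 3*d && 3*pos >= 2*d + y - 16) ==> (3*d <= 2*pos - 1 ==> (pos < -3 && d + y != -2))) && ((!(pos < 3*d && 3*pos >= 2*d + y - 16)) ==> (v_1 <= -10 ==> (pos < -3 && 3*pos + v_1 != d + 1))))
Answer: WP = forall v_1. (((pos < 3*d && 3*pos >= 2*d + y - 16) ==> (3*d <= 2*pos - 1 ==> (pos < -3 && d + y != -2))) && ((!(pos < 3*d && 3*pos >= 2*d + y - 16)) ==> (v_1 <= -10 ==> (pos < -3 && 3*pos + v_1 != d + 1))))


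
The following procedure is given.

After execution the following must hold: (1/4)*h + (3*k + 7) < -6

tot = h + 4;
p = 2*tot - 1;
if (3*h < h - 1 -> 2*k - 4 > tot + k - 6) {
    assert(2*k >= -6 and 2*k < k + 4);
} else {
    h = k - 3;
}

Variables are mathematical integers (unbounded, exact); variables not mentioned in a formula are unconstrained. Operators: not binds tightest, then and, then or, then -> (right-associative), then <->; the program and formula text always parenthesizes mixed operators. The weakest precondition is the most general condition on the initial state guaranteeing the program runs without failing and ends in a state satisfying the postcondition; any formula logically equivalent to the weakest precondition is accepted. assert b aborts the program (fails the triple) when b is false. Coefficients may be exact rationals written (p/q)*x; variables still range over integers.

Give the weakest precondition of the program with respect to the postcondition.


Working backward. After the program, the postcondition (1/4)*h + (3*k + 7) < -6 must hold; in canonical form it is (1/4)*h + 3*k < -13.
Then branch requires 2*k >= -6 and k < 4 and (1/4)*h + 3*k < -13; else branch requires (13/4)*k < -49/4.
Before the if: ((2*h < -1 -> k > tot - 2) -> (2*k >= -6 and k < 4 and (1/4)*h + 3*k < -13)) and ((not (2*h < -1 -> k > tot - 2)) -> (13/4)*k < -49/4)
Before p := 2*tot - 1: ((2*h < -1 -> k > tot - 2) -> (2*k >= -6 and k < 4 and (1/4)*h + 3*k < -13)) and ((not (2*h < -1 -> k > tot - 2)) -> (13/4)*k < -49/4)
Before tot := h + 4: ((2*h < -1 -> k > h + 2) -> (2*k >= -6 and k < 4 and (1/4)*h + 3*k < -13)) and ((not (2*h < -1 -> k > h + 2)) -> (13/4)*k < -49/4)
Answer: WP = ((2*h < -1 -> k > h + 2) -> (2*k >= -6 and k < 4 and (1/4)*h + 3*k < -13)) and ((not (2*h < -1 -> k > h + 2)) -> (13/4)*k < -49/4)


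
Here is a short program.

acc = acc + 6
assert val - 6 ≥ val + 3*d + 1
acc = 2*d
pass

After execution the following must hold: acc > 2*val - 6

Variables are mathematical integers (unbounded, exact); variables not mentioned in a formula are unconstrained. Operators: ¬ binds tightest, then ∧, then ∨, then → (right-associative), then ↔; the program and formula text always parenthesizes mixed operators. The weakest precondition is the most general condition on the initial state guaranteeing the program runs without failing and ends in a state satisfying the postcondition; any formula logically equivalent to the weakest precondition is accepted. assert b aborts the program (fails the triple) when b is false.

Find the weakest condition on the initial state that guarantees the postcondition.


Working backward. After the program, acc > 2*val - 6 must hold.
Before skip: acc > 2*val - 6
Before acc := 2*d: 2*d > 2*val - 6
Before assert val - 6 ≥ val + 3*d + 1: 3*d ≤ -7 ∧ 2*d > 2*val - 6
Before acc := acc + 6: 3*d ≤ -7 ∧ 2*d > 2*val - 6
Answer: WP = 3*d ≤ -7 ∧ 2*d > 2*val - 6


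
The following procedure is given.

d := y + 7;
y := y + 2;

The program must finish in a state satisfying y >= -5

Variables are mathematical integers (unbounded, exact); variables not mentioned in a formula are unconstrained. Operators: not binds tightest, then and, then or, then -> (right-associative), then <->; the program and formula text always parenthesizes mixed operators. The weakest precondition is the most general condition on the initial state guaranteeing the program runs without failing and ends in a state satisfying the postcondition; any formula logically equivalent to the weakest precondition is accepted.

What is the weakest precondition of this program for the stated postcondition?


Working backward. After the program, y >= -5 must hold.
Before y := y + 2: y >= -7
Before d := y + 7: y >= -7
Answer: WP = y >= -7


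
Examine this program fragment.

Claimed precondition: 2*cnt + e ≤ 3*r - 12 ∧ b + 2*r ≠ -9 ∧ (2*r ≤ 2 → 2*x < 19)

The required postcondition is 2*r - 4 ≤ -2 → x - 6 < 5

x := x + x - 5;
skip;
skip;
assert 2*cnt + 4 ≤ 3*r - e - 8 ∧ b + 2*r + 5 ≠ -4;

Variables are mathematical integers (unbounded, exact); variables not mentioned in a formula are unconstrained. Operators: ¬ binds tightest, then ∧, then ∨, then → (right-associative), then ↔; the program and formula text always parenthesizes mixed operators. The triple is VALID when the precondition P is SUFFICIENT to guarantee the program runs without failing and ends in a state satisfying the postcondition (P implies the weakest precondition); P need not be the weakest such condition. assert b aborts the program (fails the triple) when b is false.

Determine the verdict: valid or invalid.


Working backward. After the program, the postcondition 2*r - 4 ≤ -2 → x - 6 < 5 must hold; in canonical form it is 2*r ≤ 2 → x < 11.
Before assert 2*cnt + 4 ≤ 3*r - e - 8 ∧ b + 2*r + 5 ≠ -4: 2*cnt + e ≤ 3*r - 12 ∧ b + 2*r ≠ -9 ∧ (2*r ≤ 2 → x < 11)
Before skip: 2*cnt + e ≤ 3*r - 12 ∧ b + 2*r ≠ -9 ∧ (2*r ≤ 2 → x < 11)
Before skip: 2*cnt + e ≤ 3*r - 12 ∧ b + 2*r ≠ -9 ∧ (2*r ≤ 2 → x < 11)
Before x := x + x - 5: 2*cnt + e ≤ 3*r - 12 ∧ b + 2*r ≠ -9 ∧ (2*r ≤ 2 → 2*x < 16)
The weakest precondition is 2*cnt + e ≤ 3*r - 12 ∧ b + 2*r ≠ -9 ∧ (2*r ≤ 2 → 2*x < 16).
Check whether 2*cnt + e ≤ 3*r - 12 ∧ b + 2*r ≠ -9 ∧ (2*r ≤ 2 → 2*x < 19) implies it.
Countermodel: at the initial state b = -10, cnt = 0, e = -9, r = 1, x = 8, the precondition holds but the weakest precondition fails.
Answer: invalid


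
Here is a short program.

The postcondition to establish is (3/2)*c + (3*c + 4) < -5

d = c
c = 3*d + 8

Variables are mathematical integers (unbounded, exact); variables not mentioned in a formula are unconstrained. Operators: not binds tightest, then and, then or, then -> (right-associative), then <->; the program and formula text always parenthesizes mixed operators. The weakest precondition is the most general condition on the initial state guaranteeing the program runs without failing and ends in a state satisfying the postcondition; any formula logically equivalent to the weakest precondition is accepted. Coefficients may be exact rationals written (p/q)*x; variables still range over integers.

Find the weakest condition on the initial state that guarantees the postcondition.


Working backward. After the program, the postcondition (3/2)*c + (3*c + 4) < -5 must hold; in canonical form it is (9/2)*c < -9.
Before c := 3*d + 8: (27/2)*d < -45
Before d := c: (27/2)*c < -45
Answer: WP = (27/2)*c < -45


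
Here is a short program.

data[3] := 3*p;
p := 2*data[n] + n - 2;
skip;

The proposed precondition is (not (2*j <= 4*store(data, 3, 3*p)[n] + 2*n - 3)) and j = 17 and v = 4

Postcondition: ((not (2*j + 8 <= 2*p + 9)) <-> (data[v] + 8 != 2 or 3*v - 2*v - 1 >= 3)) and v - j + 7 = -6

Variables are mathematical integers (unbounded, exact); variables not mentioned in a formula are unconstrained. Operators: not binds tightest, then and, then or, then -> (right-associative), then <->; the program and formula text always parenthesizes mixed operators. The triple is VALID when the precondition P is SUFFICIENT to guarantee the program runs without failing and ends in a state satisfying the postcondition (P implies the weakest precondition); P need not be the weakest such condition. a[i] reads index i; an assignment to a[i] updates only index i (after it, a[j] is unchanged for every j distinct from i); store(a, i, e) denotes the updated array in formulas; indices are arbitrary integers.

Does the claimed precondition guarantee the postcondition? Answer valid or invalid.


Working backward. After the program, the postcondition ((not (2*j + 8 <= 2*p + 9)) <-> (data[v] + 8 != 2 or 3*v - 2*v - 1 >= 3)) and v - j + 7 = -6 must hold; in canonical form it is ((not (2*j <= 2*p + 1)) <-> (data[v] != -6 or v >= 4)) and v = j - 13.
Before skip: ((not (2*j <= 2*p + 1)) <-> (data[v] != -6 or v >= 4)) and v = j - 13
Before p := 2*data[n] + n - 2: ((not (2*j <= 4*data[n] + 2*n - 3)) <-> (data[v] != -6 or v >= 4)) and v = j - 13
Before data[3] := 3*p: ((not (2*j <= 4*store(data, 3, 3*p)[n] + 2*n - 3)) <-> (store(data, 3, 3*p)[v] != -6 or v >= 4)) and v = j - 13
The weakest precondition is ((not (2*j <= 4*store(data, 3, 3*p)[n] + 2*n - 3)) <-> (store(data, 3, 3*p)[v] != -6 or v >= 4)) and v = j - 13.
Check whether (not (2*j <= 4*store(data, 3, 3*p)[n] + 2*n - 3)) and j = 17 and v = 4 implies it.
Every state satisfying the precondition satisfies the weakest precondition: the implication holds.
Answer: valid


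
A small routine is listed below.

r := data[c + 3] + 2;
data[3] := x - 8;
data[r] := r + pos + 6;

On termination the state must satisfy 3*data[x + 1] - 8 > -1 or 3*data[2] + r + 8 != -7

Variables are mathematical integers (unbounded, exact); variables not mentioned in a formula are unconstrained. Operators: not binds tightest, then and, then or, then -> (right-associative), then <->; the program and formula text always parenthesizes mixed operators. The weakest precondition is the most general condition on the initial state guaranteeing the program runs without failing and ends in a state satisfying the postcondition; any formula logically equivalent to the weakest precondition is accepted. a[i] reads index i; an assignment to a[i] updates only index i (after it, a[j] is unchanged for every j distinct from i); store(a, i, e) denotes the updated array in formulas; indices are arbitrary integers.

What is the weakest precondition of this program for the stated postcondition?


Working backward. After the program, the postcondition 3*data[x + 1] - 8 > -1 or 3*data[2] + r + 8 != -7 must hold; in canonical form it is 3*data[x + 1] > 7 or 3*data[2] + r != -15.
Before data[r] := r + pos + 6: 3*store(data, r, pos + r + 6)[x + 1] > 7 or 3*store(data, r, pos + r + 6)[2] + r != -15
Before data[3] := x - 8: 3*store(store(data, 3, x - 8), r, pos + r + 6)[x + 1] > 7 or 3*store(store(data, 3, x - 8), r, pos + r + 6)[2] + r != -15
Before r := data[c + 3] + 2: 3*store(store(data, 3, x - 8), data[c + 3] + 2, data[c + 3] + pos + 8)[x + 1] > 7 or data[c + 3] + 3*store(store(data, 3, x - 8), data[c + 3] + 2, data[c + 3] + pos + 8)[2] != -17
Answer: WP = 3*store(store(data, 3, x - 8), data[c + 3] + 2, data[c + 3] + pos + 8)[x + 1] > 7 or data[c + 3] + 3*store(store(data, 3, x - 8), data[c + 3] + 2, data[c + 3] + pos + 8)[2] != -17


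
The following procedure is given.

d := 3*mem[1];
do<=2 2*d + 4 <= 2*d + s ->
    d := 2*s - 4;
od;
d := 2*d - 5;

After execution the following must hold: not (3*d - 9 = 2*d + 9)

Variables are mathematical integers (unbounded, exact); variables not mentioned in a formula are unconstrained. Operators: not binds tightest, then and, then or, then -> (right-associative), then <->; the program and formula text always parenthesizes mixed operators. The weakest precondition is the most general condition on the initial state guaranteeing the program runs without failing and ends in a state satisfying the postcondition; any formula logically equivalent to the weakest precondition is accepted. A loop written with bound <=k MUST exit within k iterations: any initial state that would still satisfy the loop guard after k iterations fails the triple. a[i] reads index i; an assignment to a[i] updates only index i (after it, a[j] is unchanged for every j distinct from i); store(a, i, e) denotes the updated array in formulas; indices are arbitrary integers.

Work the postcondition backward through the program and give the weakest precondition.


Working backward. After the program, the postcondition not (3*d - 9 = 2*d + 9) must hold; in canonical form it is not (d = 18).
Before d := 2*d - 5: not (2*d = 23)
Before the loop (bound <=2), unroll the exhaustion recursion (WP_0 = exit-now case; WP_j = one more guarded iteration, up to j = 2):
  WP_0: (not (s >= 4)) and (not (2*d = 23))
  WP_1: (s >= 4 -> ((not (s >= 4)) and (not (4*s = 31)))) and ((not (s >= 4)) -> (not (2*d = 23)))
  WP_2: (s >= 4 -> ((s >= 4 -> ((not (s >= 4)) and (not (4*s = 31)))) and ((not (s >= 4)) -> (not (4*s = 31))))) and ((not (s >= 4)) -> (not (2*d = 23)))
So before the loop: (s >= 4 -> ((s >= 4 -> ((not (s >= 4)) and (not (4*s = 31)))) and ((not (s >= 4)) -> (not (4*s = 31))))) and ((not (s >= 4)) -> (not (2*d = 23)))
Before d := 3*mem[1]: (s >= 4 -> ((s >= 4 -> ((not (s >= 4)) and (not (4*s = 31)))) and ((not (s >= 4)) -> (not (4*s = 31))))) and ((not (s >= 4)) -> (not (6*mem[1] = 23)))
Answer: WP = (s >= 4 -> ((s >= 4 -> ((not (s >= 4)) and (not (4*s = 31)))) and ((not (s >= 4)) -> (not (4*s = 31))))) and ((not (s >= 4)) -> (not (6*mem[1] = 23)))


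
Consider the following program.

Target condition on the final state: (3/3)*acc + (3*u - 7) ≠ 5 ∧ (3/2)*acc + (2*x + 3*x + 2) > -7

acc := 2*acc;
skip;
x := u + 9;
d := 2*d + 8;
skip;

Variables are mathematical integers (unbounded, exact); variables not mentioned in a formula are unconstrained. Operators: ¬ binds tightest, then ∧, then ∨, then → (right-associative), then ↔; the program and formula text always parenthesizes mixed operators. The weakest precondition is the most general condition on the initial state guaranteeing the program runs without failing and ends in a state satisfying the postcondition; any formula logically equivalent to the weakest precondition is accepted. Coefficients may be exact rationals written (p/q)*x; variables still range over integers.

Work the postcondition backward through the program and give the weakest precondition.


Working backward. After the program, the postcondition (3/3)*acc + (3*u - 7) ≠ 5 ∧ (3/2)*acc + (2*x + 3*x + 2) > -7 must hold; in canonical form it is acc + 3*u ≠ 12 ∧ (3/2)*acc + 5*x > -9.
Before skip: acc + 3*u ≠ 12 ∧ (3/2)*acc + 5*x > -9
Before d := 2*d + 8: acc + 3*u ≠ 12 ∧ (3/2)*acc + 5*x > -9
Before x := u + 9: acc + 3*u ≠ 12 ∧ (3/2)*acc + 5*u > -54
Before skip: acc + 3*u ≠ 12 ∧ (3/2)*acc + 5*u > -54
Before acc := 2*acc: 2*acc + 3*u ≠ 12 ∧ 3*acc + 5*u > -54
Answer: WP = 2*acc + 3*u ≠ 12 ∧ 3*acc + 5*u > -54


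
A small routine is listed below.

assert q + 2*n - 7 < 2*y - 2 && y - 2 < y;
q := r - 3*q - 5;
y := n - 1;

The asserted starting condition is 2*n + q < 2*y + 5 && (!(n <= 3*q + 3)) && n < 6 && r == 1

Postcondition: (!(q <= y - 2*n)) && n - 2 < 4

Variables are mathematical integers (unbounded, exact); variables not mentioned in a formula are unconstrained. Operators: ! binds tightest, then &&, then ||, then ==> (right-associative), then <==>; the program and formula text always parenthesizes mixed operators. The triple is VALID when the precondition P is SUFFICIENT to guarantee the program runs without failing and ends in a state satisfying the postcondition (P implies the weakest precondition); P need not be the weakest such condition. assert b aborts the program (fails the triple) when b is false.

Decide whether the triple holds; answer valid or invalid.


Working backward. After the program, the postcondition (!(q <= y - 2*n)) && n - 2 < 4 must hold; in canonical form it is (!(2*n + q <= y)) && n < 6.
Before y := n - 1: (!(n + q <= -1)) && n < 6
Before q := r - 3*q - 5: (!(n + r <= 3*q + 4)) && n < 6
Before assert q + 2*n - 7 < 2*y - 2 && y - 2 < y: 2*n + q < 2*y + 5 && (!(n + r <= 3*q + 4)) && n < 6
The weakest precondition is 2*n + q < 2*y + 5 && (!(n + r <= 3*q + 4)) && n < 6.
Check whether 2*n + q < 2*y + 5 && (!(n <= 3*q + 3)) && n < 6 && r == 1 implies it.
Every state satisfying the precondition satisfies the weakest precondition: the implication holds.
Answer: valid


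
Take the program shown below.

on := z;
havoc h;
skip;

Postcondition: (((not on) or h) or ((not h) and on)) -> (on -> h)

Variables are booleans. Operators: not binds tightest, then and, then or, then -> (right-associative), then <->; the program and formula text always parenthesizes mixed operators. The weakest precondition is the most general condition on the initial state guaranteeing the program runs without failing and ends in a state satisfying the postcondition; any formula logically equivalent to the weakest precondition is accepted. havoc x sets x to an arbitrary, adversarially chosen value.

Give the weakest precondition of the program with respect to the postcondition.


Working backward. After the program, the postcondition (((not on) or h) or ((not h) and on)) -> (on -> h) must hold; in canonical form it is ((not on) or h or ((not h) and on)) -> (on -> h).
Before skip: ((not on) or h or ((not h) and on)) -> (on -> h)
Before havoc h: not on
Before on := z: not z
Answer: WP = not z


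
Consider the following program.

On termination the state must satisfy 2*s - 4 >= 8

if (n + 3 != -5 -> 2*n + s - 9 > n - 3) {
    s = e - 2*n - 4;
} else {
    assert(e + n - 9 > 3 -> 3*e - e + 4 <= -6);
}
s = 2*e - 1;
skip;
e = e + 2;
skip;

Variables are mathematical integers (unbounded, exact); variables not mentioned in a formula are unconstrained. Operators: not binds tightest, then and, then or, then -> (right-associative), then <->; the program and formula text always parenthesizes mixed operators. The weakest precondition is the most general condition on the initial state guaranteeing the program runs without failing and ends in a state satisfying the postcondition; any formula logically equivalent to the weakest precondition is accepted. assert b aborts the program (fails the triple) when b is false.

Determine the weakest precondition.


Working backward. After the program, the postcondition 2*s - 4 >= 8 must hold; in canonical form it is 2*s >= 12.
Before skip: 2*s >= 12
Before e := e + 2: 2*s >= 12
Before skip: 2*s >= 12
Before s := 2*e - 1: 4*e >= 14
Then branch requires 4*e >= 14; else branch requires (e + n > 12 -> 2*e <= -10) and 4*e >= 14.
Before the if: ((n != -8 -> n + s > 6) -> 4*e >= 14) and ((not (n != -8 -> n + s > 6)) -> ((e + n > 12 -> 2*e <= -10) and 4*e >= 14))
Answer: WP = ((n != -8 -> n + s > 6) -> 4*e >= 14) and ((not (n != -8 -> n + s > 6)) -> ((e + n > 12 -> 2*e <= -10) and 4*e >= 14))


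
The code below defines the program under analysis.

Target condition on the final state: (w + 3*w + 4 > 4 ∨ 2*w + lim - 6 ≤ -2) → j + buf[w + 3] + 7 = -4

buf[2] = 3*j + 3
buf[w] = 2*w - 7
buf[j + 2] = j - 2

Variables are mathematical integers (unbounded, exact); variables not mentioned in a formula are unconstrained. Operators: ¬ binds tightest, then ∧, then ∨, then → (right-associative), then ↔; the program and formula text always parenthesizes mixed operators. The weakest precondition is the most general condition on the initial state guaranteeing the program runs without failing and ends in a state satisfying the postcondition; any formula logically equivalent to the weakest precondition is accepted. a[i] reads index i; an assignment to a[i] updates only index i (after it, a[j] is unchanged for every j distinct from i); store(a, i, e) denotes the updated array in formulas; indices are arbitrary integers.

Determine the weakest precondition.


Working backward. After the program, the postcondition (w + 3*w + 4 > 4 ∨ 2*w + lim - 6 ≤ -2) → j + buf[w + 3] + 7 = -4 must hold; in canonical form it is (4*w > 0 ∨ lim + 2*w ≤ 4) → buf[w + 3] + j = -11.
Before buf[j + 2] := j - 2: (4*w > 0 ∨ lim + 2*w ≤ 4) → store(buf, j + 2, j - 2)[w + 3] + j = -11
Before buf[w] := 2*w - 7: (4*w > 0 ∨ lim + 2*w ≤ 4) → store(store(buf, w, 2*w - 7), j + 2, j - 2)[w + 3] + j = -11
Before buf[2] := 3*j + 3: (4*w > 0 ∨ lim + 2*w ≤ 4) → store(store(store(buf, 2, 3*j + 3), w, 2*w - 7), j + 2, j - 2)[w + 3] + j = -11
Answer: WP = (4*w > 0 ∨ lim + 2*w ≤ 4) → store(store(store(buf, 2, 3*j + 3), w, 2*w - 7), j + 2, j - 2)[w + 3] + j = -11


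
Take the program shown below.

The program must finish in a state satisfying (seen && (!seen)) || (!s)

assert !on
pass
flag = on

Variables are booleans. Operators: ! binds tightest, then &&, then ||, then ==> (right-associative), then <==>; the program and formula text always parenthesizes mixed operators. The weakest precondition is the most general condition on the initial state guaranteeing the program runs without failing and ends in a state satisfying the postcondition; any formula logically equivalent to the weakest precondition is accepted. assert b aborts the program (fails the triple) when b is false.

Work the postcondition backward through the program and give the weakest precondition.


Working backward. After the program, the postcondition (seen && (!seen)) || (!s) must hold; in canonical form it is !s.
Before flag := on: !s
Before skip: !s
Before assert !on: (!on) && (!s)
Answer: WP = (!on) && (!s)


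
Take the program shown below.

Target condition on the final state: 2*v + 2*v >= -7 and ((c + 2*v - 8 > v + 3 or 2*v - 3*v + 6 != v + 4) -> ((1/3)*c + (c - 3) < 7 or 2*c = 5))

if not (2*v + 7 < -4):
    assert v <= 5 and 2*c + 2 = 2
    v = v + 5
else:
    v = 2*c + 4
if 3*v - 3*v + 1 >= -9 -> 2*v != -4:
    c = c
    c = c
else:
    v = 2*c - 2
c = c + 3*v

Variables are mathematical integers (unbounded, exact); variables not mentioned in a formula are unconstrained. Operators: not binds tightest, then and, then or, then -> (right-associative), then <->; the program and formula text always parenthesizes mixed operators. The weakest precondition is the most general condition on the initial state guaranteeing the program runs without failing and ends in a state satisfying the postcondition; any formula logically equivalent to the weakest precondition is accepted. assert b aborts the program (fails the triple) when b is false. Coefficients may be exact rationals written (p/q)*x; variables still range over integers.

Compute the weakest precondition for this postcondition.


Working backward. After the program, the postcondition 2*v + 2*v >= -7 and ((c + 2*v - 8 > v + 3 or 2*v - 3*v + 6 != v + 4) -> ((1/3)*c + (c - 3) < 7 or 2*c = 5)) must hold; in canonical form it is 4*v >= -7 and ((c + v > 11 or 2*v != 2) -> ((4/3)*c < 10 or 2*c = 5)).
Before c := c + 3*v: 4*v >= -7 and ((c + 4*v > 11 or 2*v != 2) -> ((4/3)*c + 4*v < 10 or 2*c + 6*v = 5))
Then branch requires 4*v >= -7 and ((c + 4*v > 11 or 2*v != 2) -> ((4/3)*c + 4*v < 10 or 2*c + 6*v = 5)); else branch requires 8*c >= 1 and ((9*c > 19 or 4*c != 6) -> ((28/3)*c < 18 or 14*c = 17)).
Before the if: (2*v != -4 -> (4*v >= -7 and ((c + 4*v > 11 or 2*v != 2) -> ((4/3)*c + 4*v < 10 or 2*c + 6*v = 5)))) and ((not (2*v != -4)) -> (8*c >= 1 and ((9*c > 19 or 4*c != 6) -> ((28/3)*c < 18 or 14*c = 17))))
Then branch requires v <= 5 and 2*c = 0 and (2*v != -14 -> (4*v >= -27 and ((c + 4*v > -9 or 2*v != -8) -> ((4/3)*c + 4*v < -10 or 2*c + 6*v = -25)))) and ((not (2*v != -14)) -> (8*c >= 1 and ((9*c > 19 or 4*c != 6) -> ((28/3)*c < 18 or 14*c = 17)))); else branch requires (4*c != -12 -> (8*c >= -23 and ((9*c > -5 or 4*c != -6) -> ((28/3)*c < -6 or 14*c = -19)))) and ((not (4*c != -12)) -> (8*c >= 1 and ((9*c > 19 or 4*c != 6) -> ((28/3)*c < 18 or 14*c = 17)))).
Before the if: ((not (2*v < -11)) -> (v <= 5 and 2*c = 0 and (2*v != -14 -> (4*v >= -27 and ((c + 4*v > -9 or 2*v != -8) -> ((4/3)*c + 4*v < -10 or 2*c + 6*v = -25)))) and ((not (2*v != -14)) -> (8*c >= 1 and ((9*c > 19 or 4*c != 6) -> ((28/3)*c < 18 or 14*c = 17)))))) and (2*v < -11 -> ((4*c != -12 -> (8*c >= -23 and ((9*c > -5 or 4*c != -6) -> ((28/3)*c < -6 or 14*c = -19)))) and ((not (4*c != -12)) -> (8*c >= 1 and ((9*c > 19 or 4*c != 6) -> ((28/3)*c < 18 or 14*c = 17))))))
Answer: WP = ((not (2*v < -11)) -> (v <= 5 and 2*c = 0 and (2*v != -14 -> (4*v >= -27 and ((c + 4*v > -9 or 2*v != -8) -> ((4/3)*c + 4*v < -10 or 2*c + 6*v = -25)))) and ((not (2*v != -14)) -> (8*c >= 1 and ((9*c > 19 or 4*c != 6) -> ((28/3)*c < 18 or 14*c = 17)))))) and (2*v < -11 -> ((4*c != -12 -> (8*c >= -23 and ((9*c > -5 or 4*c != -6) -> ((28/3)*c < -6 or 14*c = -19)))) and ((not (4*c != -12)) -> (8*c >= 1 and ((9*c > 19 or 4*c != 6) -> ((28/3)*c < 18 or 14*c = 17))))))


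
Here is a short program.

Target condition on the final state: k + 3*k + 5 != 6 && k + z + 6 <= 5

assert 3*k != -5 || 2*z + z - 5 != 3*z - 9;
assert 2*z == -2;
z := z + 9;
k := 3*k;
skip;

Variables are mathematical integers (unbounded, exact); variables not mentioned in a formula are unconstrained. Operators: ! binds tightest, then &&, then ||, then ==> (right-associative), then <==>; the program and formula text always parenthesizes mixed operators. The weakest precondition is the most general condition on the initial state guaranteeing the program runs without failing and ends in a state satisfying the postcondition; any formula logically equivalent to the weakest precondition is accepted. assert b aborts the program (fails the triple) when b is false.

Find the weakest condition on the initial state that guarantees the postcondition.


Working backward. After the program, the postcondition k + 3*k + 5 != 6 && k + z + 6 <= 5 must hold; in canonical form it is 4*k != 1 && k + z <= -1.
Before skip: 4*k != 1 && k + z <= -1
Before k := 3*k: 12*k != 1 && 3*k + z <= -1
Before z := z + 9: 12*k != 1 && 3*k + z <= -10
Before assert 2*z == -2: 2*z == -2 && 12*k != 1 && 3*k + z <= -10
Before assert 3*k != -5 || 2*z + z - 5 != 3*z - 9: 2*z == -2 && 12*k != 1 && 3*k + z <= -10
Answer: WP = 2*z == -2 && 12*k != 1 && 3*k + z <= -10


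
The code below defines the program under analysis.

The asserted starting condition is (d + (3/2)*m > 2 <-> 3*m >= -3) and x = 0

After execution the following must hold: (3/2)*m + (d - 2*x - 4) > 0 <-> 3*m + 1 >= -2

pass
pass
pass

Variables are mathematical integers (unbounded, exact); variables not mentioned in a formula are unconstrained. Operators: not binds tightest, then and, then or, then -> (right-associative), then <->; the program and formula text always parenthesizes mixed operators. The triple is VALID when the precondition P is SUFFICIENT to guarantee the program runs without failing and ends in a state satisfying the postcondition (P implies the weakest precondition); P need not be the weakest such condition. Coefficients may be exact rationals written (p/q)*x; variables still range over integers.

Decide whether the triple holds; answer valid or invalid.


Working backward. After the program, the postcondition (3/2)*m + (d - 2*x - 4) > 0 <-> 3*m + 1 >= -2 must hold; in canonical form it is d + (3/2)*m > 2*x + 4 <-> 3*m >= -3.
Before skip: d + (3/2)*m > 2*x + 4 <-> 3*m >= -3
Before skip: d + (3/2)*m > 2*x + 4 <-> 3*m >= -3
Before skip: d + (3/2)*m > 2*x + 4 <-> 3*m >= -3
The weakest precondition is d + (3/2)*m > 2*x + 4 <-> 3*m >= -3.
Check whether (d + (3/2)*m > 2 <-> 3*m >= -3) and x = 0 implies it.
Countermodel: at the initial state d = 4, m = -1, x = 0, the precondition holds but the weakest precondition fails.
Answer: invalid


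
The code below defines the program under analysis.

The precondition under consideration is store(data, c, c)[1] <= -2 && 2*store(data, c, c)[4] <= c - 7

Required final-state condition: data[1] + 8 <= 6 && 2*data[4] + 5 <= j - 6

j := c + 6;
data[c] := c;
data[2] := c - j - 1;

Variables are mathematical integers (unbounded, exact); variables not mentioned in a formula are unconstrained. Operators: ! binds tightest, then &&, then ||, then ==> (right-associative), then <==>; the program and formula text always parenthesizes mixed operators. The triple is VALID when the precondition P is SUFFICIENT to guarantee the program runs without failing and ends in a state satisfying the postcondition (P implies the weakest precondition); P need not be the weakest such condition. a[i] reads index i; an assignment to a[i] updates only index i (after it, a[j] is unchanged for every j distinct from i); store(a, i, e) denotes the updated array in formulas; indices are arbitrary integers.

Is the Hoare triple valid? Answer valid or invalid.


Working backward. After the program, the postcondition data[1] + 8 <= 6 && 2*data[4] + 5 <= j - 6 must hold; in canonical form it is data[1] <= -2 && 2*data[4] <= j - 11.
Before data[2] := c - j - 1: data[1] <= -2 && 2*data[4] <= j - 11
Before data[c] := c: store(data, c, c)[1] <= -2 && 2*store(data, c, c)[4] <= j - 11
Before j := c + 6: store(data, c, c)[1] <= -2 && 2*store(data, c, c)[4] <= c - 5
The weakest precondition is store(data, c, c)[1] <= -2 && 2*store(data, c, c)[4] <= c - 5.
Check whether store(data, c, c)[1] <= -2 && 2*store(data, c, c)[4] <= c - 7 implies it.
Every state satisfying the precondition satisfies the weakest precondition: the implication holds.
Answer: valid


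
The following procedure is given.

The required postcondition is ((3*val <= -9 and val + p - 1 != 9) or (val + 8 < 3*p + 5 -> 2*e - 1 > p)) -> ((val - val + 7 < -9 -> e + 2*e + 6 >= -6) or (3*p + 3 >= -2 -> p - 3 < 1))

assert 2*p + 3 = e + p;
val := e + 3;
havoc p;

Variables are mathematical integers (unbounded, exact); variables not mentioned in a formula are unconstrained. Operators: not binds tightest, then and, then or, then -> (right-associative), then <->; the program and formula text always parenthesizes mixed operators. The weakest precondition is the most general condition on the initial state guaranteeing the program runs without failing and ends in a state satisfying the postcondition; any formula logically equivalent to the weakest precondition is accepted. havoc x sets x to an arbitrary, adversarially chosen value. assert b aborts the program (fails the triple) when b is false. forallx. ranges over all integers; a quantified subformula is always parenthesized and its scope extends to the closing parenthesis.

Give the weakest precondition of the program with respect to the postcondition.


Working backward. After the program, the postcondition ((3*val <= -9 and val + p - 1 != 9) or (val + 8 < 3*p + 5 -> 2*e - 1 > p)) -> ((val - val + 7 < -9 -> e + 2*e + 6 >= -6) or (3*p + 3 >= -2 -> p - 3 < 1)) must hold; in canonical form it is true.
Before havoc p: true
Before val := e + 3: true
Before assert 2*p + 3 = e + p: p = e - 3
Answer: WP = p = e - 3
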